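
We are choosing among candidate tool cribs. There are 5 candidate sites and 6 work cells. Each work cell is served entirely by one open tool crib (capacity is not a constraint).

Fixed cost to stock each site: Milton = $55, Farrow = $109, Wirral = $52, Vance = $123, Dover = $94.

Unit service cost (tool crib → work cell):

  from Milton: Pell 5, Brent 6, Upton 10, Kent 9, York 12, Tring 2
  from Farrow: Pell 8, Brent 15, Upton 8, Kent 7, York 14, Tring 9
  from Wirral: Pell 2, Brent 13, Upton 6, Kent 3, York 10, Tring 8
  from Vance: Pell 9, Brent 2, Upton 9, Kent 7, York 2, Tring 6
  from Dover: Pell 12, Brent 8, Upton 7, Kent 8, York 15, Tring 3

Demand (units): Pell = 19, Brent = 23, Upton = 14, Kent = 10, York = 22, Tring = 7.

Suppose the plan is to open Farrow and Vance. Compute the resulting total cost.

Each work cell is assigned to its cheapest site among the open ones.
{Farrow, Vance}: Pell→Farrow 8·19=152, Brent→Vance 2·23=46, Upton→Farrow 8·14=112, Kent→Farrow 7·10=70, York→Vance 2·22=44, Tring→Vance 6·7=42. Service 466; fixed 232; total 698.

Total cost: 698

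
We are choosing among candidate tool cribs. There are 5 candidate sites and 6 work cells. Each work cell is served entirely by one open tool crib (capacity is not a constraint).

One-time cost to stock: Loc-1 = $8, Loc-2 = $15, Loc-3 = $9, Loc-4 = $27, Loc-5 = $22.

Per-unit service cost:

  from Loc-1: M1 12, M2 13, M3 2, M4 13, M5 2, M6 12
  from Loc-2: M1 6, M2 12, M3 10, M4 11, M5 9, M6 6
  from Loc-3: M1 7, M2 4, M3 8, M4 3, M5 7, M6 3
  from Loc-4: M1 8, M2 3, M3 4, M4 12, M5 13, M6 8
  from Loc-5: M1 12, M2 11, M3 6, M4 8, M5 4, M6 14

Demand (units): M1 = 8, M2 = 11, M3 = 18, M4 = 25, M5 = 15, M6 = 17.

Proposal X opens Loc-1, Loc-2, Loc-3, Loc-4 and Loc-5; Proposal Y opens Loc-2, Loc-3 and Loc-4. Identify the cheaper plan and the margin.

Proposal X: {Loc-1, Loc-2, Loc-3, Loc-4, Loc-5}: M1→Loc-2 6·8=48, M2→Loc-4 3·11=33, M3→Loc-1 2·18=36, M4→Loc-3 3·25=75, M5→Loc-1 2·15=30, M6→Loc-3 3·17=51. Service 273; fixed 81; total 354.
Proposal Y: {Loc-2, Loc-3, Loc-4}: M1→Loc-2 6·8=48, M2→Loc-4 3·11=33, M3→Loc-4 4·18=72, M4→Loc-3 3·25=75, M5→Loc-3 7·15=105, M6→Loc-3 3·17=51. Service 384; fixed 51; total 435.
Difference: |354 − 435| = 81.

Proposal X is cheaper by 81.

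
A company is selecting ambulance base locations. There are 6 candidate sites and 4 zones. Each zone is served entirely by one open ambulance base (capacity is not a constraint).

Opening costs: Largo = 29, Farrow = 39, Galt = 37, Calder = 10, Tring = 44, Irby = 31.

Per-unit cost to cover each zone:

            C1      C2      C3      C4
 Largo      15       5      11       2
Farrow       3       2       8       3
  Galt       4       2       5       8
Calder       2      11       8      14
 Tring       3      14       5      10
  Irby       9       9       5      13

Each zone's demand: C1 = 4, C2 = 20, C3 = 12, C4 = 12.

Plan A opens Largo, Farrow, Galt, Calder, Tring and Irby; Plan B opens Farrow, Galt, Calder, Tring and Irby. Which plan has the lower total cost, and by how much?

Plan B is cheaper by 17.

Plan A: {Largo, Farrow, Galt, Calder, Tring, Irby}: C1→Calder 2·4=8, C2→Farrow 2·20=40, C3→Galt 5·12=60, C4→Largo 2·12=24. Service 132; fixed 190; total 322.
Plan B: {Farrow, Galt, Calder, Tring, Irby}: C1→Calder 2·4=8, C2→Farrow 2·20=40, C3→Galt 5·12=60, C4→Farrow 3·12=36. Service 144; fixed 161; total 305.
Difference: |322 − 305| = 17.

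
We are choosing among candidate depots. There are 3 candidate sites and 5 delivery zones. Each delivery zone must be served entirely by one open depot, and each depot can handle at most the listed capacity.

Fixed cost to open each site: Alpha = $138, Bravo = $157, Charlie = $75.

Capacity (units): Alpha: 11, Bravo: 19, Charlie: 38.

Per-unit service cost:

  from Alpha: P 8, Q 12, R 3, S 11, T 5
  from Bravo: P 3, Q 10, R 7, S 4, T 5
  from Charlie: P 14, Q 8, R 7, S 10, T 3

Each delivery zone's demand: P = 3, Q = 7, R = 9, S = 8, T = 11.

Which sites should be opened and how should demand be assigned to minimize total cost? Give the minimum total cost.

Open {Charlie}: P→Charlie 14·3=42, Q→Charlie 8·7=56, R→Charlie 7·9=63, S→Charlie 10·8=80, T→Charlie 3·11=33.
Loads: Charlie carries 38/38. Service 274; fixed 75; total 349.
Next best feasible plan costs 425.

Minimum total cost: 349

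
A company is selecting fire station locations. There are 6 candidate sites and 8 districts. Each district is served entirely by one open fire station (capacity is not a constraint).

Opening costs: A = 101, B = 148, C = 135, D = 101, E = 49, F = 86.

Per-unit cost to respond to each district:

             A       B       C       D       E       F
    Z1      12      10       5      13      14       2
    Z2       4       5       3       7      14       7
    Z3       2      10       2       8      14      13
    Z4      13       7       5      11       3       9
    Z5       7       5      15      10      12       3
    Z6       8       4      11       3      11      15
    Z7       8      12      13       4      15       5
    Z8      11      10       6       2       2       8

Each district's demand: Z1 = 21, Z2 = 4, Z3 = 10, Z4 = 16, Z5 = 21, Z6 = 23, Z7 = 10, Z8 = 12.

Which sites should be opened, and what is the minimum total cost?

Open D, E and F; minimum total cost 630.

For any fixed open set, each district goes to its cheapest open site; total = fixed + service.
{D, E, F}: Z1→F 2·21=42, Z2→D 7·4=28, Z3→D 8·10=80, Z4→E 3·16=48, Z5→F 3·21=63, Z6→D 3·23=69, Z7→D 4·10=40, Z8→D 2·12=24. Service 394; fixed 236; total 630.
{A, D, E, F}: service 322 + fixed 337 = 659
{C, D, F}: service 350 + fixed 322 = 672
{A, B, C, D, E, F}: service 318 + fixed 620 = 938
No other subset beats 630.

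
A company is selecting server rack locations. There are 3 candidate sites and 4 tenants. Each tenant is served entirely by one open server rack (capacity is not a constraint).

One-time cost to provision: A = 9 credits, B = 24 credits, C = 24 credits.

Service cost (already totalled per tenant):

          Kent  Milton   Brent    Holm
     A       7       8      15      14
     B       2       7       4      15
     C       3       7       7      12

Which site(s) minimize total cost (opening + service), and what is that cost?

For any fixed open set, each tenant goes to its cheapest open site; total = fixed + service.
{B}: Kent→B 2, Milton→B 7, Brent→B 4, Holm→B 15. Service 28; fixed 24; total 52.
{A}: service 44 + fixed 9 = 53
{C}: service 29 + fixed 24 = 53
{A, B, C}: Kent→B 2, Milton→B 7, Brent→B 4, Holm→C 12. Service 25; fixed 57; total 82.
No other subset beats 52.

Open B only; minimum total cost 52.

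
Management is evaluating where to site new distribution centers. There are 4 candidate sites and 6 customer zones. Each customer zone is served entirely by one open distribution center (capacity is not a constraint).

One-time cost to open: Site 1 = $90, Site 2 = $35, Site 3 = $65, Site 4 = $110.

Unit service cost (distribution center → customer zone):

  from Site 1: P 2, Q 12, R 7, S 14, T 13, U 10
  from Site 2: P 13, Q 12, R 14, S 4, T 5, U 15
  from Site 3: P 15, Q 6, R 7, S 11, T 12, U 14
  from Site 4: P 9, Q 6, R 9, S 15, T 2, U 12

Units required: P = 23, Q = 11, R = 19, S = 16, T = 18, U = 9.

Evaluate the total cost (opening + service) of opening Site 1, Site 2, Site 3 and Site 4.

Each customer zone is assigned to its cheapest site among the open ones.
{Site 1, Site 2, Site 3, Site 4}: P→Site 1 2·23=46, Q→Site 3 6·11=66, R→Site 1 7·19=133, S→Site 2 4·16=64, T→Site 4 2·18=36, U→Site 1 10·9=90. Service 435; fixed 300; total 735.

Total cost: 735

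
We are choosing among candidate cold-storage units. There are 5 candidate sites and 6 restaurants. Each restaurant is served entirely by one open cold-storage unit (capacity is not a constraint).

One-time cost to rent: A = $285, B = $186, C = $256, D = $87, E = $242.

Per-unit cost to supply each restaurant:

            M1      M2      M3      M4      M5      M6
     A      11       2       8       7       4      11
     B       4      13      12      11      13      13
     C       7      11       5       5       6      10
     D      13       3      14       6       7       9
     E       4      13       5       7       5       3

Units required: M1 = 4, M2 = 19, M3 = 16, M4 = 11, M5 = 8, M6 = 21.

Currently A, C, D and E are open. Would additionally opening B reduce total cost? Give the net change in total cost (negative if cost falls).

Current service cost with {A, C, D, E}: 284.
Adding B: each restaurant re-picks its cheapest; new service cost 284, saving 0.
Extra fixed cost: 186. Net change = 186 − 0 = 186.
(Totals: 1154 → 1340.)

No — net change +186 (cost rises by 186).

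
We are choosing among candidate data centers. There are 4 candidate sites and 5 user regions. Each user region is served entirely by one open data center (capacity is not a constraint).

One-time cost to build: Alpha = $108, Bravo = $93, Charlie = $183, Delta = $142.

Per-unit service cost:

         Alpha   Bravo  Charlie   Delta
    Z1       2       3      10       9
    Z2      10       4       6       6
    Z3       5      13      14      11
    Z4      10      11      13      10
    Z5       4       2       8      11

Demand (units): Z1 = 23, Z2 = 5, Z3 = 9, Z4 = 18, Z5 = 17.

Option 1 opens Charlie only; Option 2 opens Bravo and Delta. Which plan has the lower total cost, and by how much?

Option 2 is cheaper by 302.

Option 1: {Charlie}: Z1→Charlie 10·23=230, Z2→Charlie 6·5=30, Z3→Charlie 14·9=126, Z4→Charlie 13·18=234, Z5→Charlie 8·17=136. Service 756; fixed 183; total 939.
Option 2: {Bravo, Delta}: Z1→Bravo 3·23=69, Z2→Bravo 4·5=20, Z3→Delta 11·9=99, Z4→Delta 10·18=180, Z5→Bravo 2·17=34. Service 402; fixed 235; total 637.
Difference: |939 − 637| = 302.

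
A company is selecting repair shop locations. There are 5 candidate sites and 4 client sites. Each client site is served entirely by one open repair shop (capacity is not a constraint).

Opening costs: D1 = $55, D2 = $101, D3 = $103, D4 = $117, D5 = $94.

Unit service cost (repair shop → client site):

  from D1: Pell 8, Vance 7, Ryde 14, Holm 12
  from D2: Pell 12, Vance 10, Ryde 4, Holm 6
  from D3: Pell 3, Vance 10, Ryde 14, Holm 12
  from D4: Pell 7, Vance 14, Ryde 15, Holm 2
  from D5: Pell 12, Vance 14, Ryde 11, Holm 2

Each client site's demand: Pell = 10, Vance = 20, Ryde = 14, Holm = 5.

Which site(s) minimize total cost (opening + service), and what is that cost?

For any fixed open set, each client site goes to its cheapest open site; total = fixed + service.
{D1, D2}: Pell→D1 8·10=80, Vance→D1 7·20=140, Ryde→D2 4·14=56, Holm→D2 6·5=30. Service 306; fixed 156; total 462.
{D2}: service 406 + fixed 101 = 507
{D1, D2, D3}: Pell→D3 3·10=30, Vance→D1 7·20=140, Ryde→D2 4·14=56, Holm→D2 6·5=30. Service 256; fixed 259; total 515.
{D1, D2, D3, D4, D5}: Pell→D3 3·10=30, Vance→D1 7·20=140, Ryde→D2 4·14=56, Holm→D4 2·5=10. Service 236; fixed 470; total 706.
No other subset beats 462.

Open D1 and D2; minimum total cost 462.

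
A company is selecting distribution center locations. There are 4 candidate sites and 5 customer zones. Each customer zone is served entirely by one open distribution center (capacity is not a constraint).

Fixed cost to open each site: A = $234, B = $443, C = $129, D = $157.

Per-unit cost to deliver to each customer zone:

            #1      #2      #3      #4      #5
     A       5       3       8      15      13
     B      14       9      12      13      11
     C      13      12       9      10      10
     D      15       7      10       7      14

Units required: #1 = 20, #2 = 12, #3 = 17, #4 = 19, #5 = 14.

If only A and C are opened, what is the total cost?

Each customer zone is assigned to its cheapest site among the open ones.
{A, C}: #1→A 5·20=100, #2→A 3·12=36, #3→A 8·17=136, #4→C 10·19=190, #5→C 10·14=140. Service 602; fixed 363; total 965.

Total cost: 965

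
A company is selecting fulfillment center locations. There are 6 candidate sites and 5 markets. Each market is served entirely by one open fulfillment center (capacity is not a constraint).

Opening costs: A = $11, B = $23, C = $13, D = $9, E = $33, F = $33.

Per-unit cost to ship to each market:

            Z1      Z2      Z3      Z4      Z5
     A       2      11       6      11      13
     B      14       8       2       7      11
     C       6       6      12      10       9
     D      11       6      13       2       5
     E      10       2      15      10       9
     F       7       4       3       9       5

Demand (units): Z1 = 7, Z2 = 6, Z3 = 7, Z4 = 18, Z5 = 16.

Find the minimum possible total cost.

Minimum total cost: 223

For any fixed open set, each market goes to its cheapest open site; total = fixed + service.
{A, B, D}: Z1→A 2·7=14, Z2→D 6·6=36, Z3→B 2·7=14, Z4→D 2·18=36, Z5→D 5·16=80. Service 180; fixed 43; total 223.
{A, D}: Z1→A 2·7=14, Z2→D 6·6=36, Z3→A 6·7=42, Z4→D 2·18=36, Z5→D 5·16=80. Service 208; fixed 20; total 228.
{A, D, F}: service 175 + fixed 53 = 228
{A, B, C, D, E, F}: service 156 + fixed 122 = 278
No other subset beats 223.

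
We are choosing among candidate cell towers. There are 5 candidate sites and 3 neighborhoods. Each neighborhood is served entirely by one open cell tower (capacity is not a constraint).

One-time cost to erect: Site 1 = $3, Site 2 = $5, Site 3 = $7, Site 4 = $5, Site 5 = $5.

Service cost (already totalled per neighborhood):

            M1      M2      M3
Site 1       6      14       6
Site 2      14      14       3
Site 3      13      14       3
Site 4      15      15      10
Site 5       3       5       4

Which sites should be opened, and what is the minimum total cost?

For any fixed open set, each neighborhood goes to its cheapest open site; total = fixed + service.
{Site 5}: M1→Site 5 3, M2→Site 5 5, M3→Site 5 4. Service 12; fixed 5; total 17.
{Site 1, Site 5}: M1→Site 5 3, M2→Site 5 5, M3→Site 5 4. Service 12; fixed 8; total 20.
{Site 2, Site 5}: M1→Site 5 3, M2→Site 5 5, M3→Site 2 3. Service 11; fixed 10; total 21.
{Site 1, Site 2, Site 3, Site 4, Site 5}: service 11 + fixed 25 = 36
No other subset beats 17.

Open Site 5 only; minimum total cost 17.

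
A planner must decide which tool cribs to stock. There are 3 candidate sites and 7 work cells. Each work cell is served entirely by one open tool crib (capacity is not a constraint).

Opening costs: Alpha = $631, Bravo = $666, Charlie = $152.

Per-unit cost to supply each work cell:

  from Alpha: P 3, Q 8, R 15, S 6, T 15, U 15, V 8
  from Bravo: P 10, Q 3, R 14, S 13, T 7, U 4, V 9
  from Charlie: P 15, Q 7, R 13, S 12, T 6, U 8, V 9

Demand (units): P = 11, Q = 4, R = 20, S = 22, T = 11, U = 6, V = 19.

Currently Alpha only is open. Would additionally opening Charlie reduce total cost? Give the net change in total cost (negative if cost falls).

Yes — net change −33 (cost falls by 33).

Current service cost with {Alpha}: 904.
Adding Charlie: each work cell re-picks its cheapest; new service cost 719, saving 185.
Extra fixed cost: 152. Net change = 152 − 185 = -33.
(Totals: 1535 → 1502.)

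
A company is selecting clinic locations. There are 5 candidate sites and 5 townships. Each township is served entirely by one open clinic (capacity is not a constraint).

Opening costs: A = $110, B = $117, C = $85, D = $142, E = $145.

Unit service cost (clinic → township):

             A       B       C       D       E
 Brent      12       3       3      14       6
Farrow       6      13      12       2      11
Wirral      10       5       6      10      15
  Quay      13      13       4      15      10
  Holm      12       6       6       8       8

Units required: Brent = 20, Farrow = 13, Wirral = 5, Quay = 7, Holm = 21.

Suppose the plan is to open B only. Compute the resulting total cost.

Total cost: 588

Each township is assigned to its cheapest site among the open ones.
{B}: Brent→B 3·20=60, Farrow→B 13·13=169, Wirral→B 5·5=25, Quay→B 13·7=91, Holm→B 6·21=126. Service 471; fixed 117; total 588.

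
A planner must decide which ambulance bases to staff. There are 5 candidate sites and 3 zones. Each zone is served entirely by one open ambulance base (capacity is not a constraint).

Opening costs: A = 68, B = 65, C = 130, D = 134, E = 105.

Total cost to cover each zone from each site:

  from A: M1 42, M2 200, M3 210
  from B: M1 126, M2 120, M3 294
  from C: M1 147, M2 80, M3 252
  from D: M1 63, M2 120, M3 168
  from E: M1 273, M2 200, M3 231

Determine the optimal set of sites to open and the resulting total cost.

Open D only; minimum total cost 485.

For any fixed open set, each zone goes to its cheapest open site; total = fixed + service.
{D}: M1→D 63, M2→D 120, M3→D 168. Service 351; fixed 134; total 485.
{A, B}: M1→A 42, M2→B 120, M3→A 210. Service 372; fixed 133; total 505.
{A}: M1→A 42, M2→A 200, M3→A 210. Service 452; fixed 68; total 520.
{A, B, C, D, E}: service 290 + fixed 502 = 792
No other subset beats 485.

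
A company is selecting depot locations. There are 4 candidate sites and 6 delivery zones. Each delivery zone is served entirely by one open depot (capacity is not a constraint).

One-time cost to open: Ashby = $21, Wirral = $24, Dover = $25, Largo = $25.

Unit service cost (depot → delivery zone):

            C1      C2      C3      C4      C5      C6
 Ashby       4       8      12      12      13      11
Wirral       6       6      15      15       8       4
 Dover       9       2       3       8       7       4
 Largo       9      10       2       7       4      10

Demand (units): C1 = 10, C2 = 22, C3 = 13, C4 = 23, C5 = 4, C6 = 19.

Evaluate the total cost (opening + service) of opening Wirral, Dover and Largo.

Each delivery zone is assigned to its cheapest site among the open ones.
{Wirral, Dover, Largo}: C1→Wirral 6·10=60, C2→Dover 2·22=44, C3→Largo 2·13=26, C4→Largo 7·23=161, C5→Largo 4·4=16, C6→Wirral 4·19=76. Service 383; fixed 74; total 457.

Total cost: 457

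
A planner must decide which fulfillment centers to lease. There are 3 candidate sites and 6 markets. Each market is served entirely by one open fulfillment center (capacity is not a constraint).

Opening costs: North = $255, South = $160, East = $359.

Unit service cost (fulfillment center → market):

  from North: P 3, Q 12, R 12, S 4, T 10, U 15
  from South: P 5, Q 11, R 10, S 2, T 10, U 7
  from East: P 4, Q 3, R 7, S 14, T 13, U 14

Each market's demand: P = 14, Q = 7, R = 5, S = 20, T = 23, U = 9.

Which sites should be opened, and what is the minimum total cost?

Open South only; minimum total cost 690.

For any fixed open set, each market goes to its cheapest open site; total = fixed + service.
{South}: P→South 5·14=70, Q→South 11·7=77, R→South 10·5=50, S→South 2·20=40, T→South 10·23=230, U→South 7·9=63. Service 530; fixed 160; total 690.
{North}: service 631 + fixed 255 = 886
{North, South}: P→North 3·14=42, Q→South 11·7=77, R→South 10·5=50, S→South 2·20=40, T→North 10·23=230, U→South 7·9=63. Service 502; fixed 415; total 917.
{North, South, East}: service 431 + fixed 774 = 1205
No other subset beats 690.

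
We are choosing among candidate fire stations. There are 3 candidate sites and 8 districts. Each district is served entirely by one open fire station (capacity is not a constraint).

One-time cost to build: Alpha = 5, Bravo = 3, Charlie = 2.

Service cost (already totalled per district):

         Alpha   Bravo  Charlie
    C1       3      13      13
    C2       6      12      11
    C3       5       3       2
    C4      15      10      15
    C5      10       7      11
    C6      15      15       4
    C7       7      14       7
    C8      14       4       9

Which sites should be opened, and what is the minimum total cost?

Open Alpha, Bravo and Charlie; minimum total cost 53.

For any fixed open set, each district goes to its cheapest open site; total = fixed + service.
{Alpha, Bravo, Charlie}: C1→Alpha 3, C2→Alpha 6, C3→Charlie 2, C4→Bravo 10, C5→Bravo 7, C6→Charlie 4, C7→Alpha 7, C8→Bravo 4. Service 43; fixed 10; total 53.
{Alpha, Bravo}: C1→Alpha 3, C2→Alpha 6, C3→Bravo 3, C4→Bravo 10, C5→Bravo 7, C6→Alpha 15, C7→Alpha 7, C8→Bravo 4. Service 55; fixed 8; total 63.
{Alpha, Charlie}: C1→Alpha 3, C2→Alpha 6, C3→Charlie 2, C4→Alpha 15, C5→Alpha 10, C6→Charlie 4, C7→Alpha 7, C8→Charlie 9. Service 56; fixed 7; total 63.
{Charlie}: service 72 + fixed 2 = 74
No other subset beats 53.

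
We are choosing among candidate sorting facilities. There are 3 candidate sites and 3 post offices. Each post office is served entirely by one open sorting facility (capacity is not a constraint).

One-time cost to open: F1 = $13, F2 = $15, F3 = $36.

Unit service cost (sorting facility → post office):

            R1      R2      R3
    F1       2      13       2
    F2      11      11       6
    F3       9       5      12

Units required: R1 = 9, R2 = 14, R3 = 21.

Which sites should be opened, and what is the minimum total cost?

For any fixed open set, each post office goes to its cheapest open site; total = fixed + service.
{F1, F3}: R1→F1 2·9=18, R2→F3 5·14=70, R3→F1 2·21=42. Service 130; fixed 49; total 179.
{F1, F2, F3}: service 130 + fixed 64 = 194
{F1, F2}: R1→F1 2·9=18, R2→F2 11·14=154, R3→F1 2·21=42. Service 214; fixed 28; total 242.
{F1}: service 242 + fixed 13 = 255
No other subset beats 179.

Open F1 and F3; minimum total cost 179.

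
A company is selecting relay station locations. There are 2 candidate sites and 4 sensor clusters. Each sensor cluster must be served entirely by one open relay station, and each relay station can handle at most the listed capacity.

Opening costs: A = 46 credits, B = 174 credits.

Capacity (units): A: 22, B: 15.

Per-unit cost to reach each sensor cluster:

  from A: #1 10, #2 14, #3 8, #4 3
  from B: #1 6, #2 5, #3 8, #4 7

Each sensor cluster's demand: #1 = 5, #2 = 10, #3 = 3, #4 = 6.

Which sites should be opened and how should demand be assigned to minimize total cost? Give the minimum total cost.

Minimum total cost: 342

Open {A, B}: #1→B 6·5=30, #2→B 5·10=50, #3→A 8·3=24, #4→A 3·6=18.
Loads: A carries 9/22, B carries 15/15. Service 122; fixed 220; total 342.
Next best feasible plan costs 362.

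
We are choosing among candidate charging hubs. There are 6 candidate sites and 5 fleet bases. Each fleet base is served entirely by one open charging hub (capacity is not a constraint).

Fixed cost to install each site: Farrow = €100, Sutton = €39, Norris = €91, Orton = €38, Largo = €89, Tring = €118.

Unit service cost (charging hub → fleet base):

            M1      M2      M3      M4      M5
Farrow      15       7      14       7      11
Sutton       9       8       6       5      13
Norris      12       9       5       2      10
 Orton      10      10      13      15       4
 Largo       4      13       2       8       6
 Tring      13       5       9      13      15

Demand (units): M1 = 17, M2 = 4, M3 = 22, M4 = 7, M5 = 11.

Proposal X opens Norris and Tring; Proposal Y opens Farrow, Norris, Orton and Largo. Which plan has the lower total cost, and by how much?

Proposal X: {Norris, Tring}: M1→Norris 12·17=204, M2→Tring 5·4=20, M3→Norris 5·22=110, M4→Norris 2·7=14, M5→Norris 10·11=110. Service 458; fixed 209; total 667.
Proposal Y: {Farrow, Norris, Orton, Largo}: M1→Largo 4·17=68, M2→Farrow 7·4=28, M3→Largo 2·22=44, M4→Norris 2·7=14, M5→Orton 4·11=44. Service 198; fixed 318; total 516.
Difference: |667 − 516| = 151.

Proposal Y is cheaper by 151.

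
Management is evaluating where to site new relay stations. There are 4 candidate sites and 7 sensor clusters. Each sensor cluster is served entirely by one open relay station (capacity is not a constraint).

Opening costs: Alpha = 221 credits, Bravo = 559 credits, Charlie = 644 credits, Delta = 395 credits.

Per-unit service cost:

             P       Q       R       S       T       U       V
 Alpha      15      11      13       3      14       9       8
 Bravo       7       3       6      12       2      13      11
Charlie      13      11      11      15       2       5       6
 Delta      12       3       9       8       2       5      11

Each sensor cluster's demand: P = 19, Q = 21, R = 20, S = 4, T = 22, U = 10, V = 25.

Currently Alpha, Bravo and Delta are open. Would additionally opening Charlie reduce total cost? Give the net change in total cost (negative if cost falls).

No — net change +594 (cost rises by 594).

Current service cost with {Alpha, Bravo, Delta}: 622.
Adding Charlie: each sensor cluster re-picks its cheapest; new service cost 572, saving 50.
Extra fixed cost: 644. Net change = 644 − 50 = 594.
(Totals: 1797 → 2391.)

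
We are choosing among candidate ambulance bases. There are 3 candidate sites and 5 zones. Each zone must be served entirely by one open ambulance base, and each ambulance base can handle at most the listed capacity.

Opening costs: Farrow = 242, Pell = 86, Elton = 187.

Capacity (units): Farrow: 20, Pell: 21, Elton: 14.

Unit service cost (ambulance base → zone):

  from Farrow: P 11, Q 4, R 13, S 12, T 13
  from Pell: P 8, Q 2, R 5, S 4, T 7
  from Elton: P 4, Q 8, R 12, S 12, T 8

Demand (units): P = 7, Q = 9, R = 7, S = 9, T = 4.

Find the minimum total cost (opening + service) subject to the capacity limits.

Open {Farrow, Pell}: P→Farrow 11·7=77, Q→Farrow 4·9=36, R→Pell 5·7=35, S→Pell 4·9=36, T→Pell 7·4=28.
Loads: Farrow carries 16/20, Pell carries 20/21. Service 212; fixed 328; total 540.
Next best feasible plan costs 564.

Minimum total cost: 540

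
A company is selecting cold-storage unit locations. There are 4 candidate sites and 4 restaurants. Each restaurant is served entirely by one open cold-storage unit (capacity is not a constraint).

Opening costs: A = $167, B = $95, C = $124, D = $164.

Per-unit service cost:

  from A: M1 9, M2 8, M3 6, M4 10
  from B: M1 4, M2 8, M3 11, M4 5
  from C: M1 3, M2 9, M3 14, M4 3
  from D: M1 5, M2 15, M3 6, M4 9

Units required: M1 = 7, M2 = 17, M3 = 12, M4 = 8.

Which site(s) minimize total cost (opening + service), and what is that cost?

Open B only; minimum total cost 431.

For any fixed open set, each restaurant goes to its cheapest open site; total = fixed + service.
{B}: M1→B 4·7=28, M2→B 8·17=136, M3→B 11·12=132, M4→B 5·8=40. Service 336; fixed 95; total 431.
{C}: service 366 + fixed 124 = 490
{A}: M1→A 9·7=63, M2→A 8·17=136, M3→A 6·12=72, M4→A 10·8=80. Service 351; fixed 167; total 518.
{A, B, C, D}: service 253 + fixed 550 = 803
No other subset beats 431.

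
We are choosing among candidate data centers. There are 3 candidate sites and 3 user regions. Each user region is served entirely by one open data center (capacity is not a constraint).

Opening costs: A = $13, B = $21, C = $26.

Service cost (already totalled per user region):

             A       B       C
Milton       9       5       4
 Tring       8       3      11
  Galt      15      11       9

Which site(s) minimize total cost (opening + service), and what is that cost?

Open B only; minimum total cost 40.

For any fixed open set, each user region goes to its cheapest open site; total = fixed + service.
{B}: Milton→B 5, Tring→B 3, Galt→B 11. Service 19; fixed 21; total 40.
{A}: service 32 + fixed 13 = 45
{C}: Milton→C 4, Tring→C 11, Galt→C 9. Service 24; fixed 26; total 50.
{A, B, C}: Milton→C 4, Tring→B 3, Galt→C 9. Service 16; fixed 60; total 76.
No other subset beats 40.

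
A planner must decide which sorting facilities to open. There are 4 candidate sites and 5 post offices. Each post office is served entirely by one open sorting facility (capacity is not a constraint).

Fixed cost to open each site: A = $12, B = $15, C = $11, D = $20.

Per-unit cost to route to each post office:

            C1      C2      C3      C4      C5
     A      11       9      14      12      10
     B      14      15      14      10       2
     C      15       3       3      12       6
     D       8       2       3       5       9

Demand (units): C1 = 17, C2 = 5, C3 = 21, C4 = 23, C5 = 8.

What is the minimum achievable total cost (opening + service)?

For any fixed open set, each post office goes to its cheapest open site; total = fixed + service.
{B, D}: C1→D 8·17=136, C2→D 2·5=10, C3→D 3·21=63, C4→D 5·23=115, C5→B 2·8=16. Service 340; fixed 35; total 375.
{B, C, D}: C1→D 8·17=136, C2→D 2·5=10, C3→C 3·21=63, C4→D 5·23=115, C5→B 2·8=16. Service 340; fixed 46; total 386.
{A, B, D}: service 340 + fixed 47 = 387
{A, B, C, D}: service 340 + fixed 58 = 398
No other subset beats 375.

Minimum total cost: 375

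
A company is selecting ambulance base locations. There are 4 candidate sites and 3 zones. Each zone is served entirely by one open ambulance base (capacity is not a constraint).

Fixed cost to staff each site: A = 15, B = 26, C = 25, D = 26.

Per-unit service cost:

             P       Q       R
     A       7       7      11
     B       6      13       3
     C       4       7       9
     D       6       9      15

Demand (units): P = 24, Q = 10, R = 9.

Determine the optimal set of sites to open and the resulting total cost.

For any fixed open set, each zone goes to its cheapest open site; total = fixed + service.
{B, C}: P→C 4·24=96, Q→C 7·10=70, R→B 3·9=27. Service 193; fixed 51; total 244.
{A, B, C}: service 193 + fixed 66 = 259
{B, C, D}: P→C 4·24=96, Q→C 7·10=70, R→B 3·9=27. Service 193; fixed 77; total 270.
{A, B, C, D}: service 193 + fixed 92 = 285
(All 15 nonempty subsets were checked; B and C is lowest.)

Open B and C; minimum total cost 244.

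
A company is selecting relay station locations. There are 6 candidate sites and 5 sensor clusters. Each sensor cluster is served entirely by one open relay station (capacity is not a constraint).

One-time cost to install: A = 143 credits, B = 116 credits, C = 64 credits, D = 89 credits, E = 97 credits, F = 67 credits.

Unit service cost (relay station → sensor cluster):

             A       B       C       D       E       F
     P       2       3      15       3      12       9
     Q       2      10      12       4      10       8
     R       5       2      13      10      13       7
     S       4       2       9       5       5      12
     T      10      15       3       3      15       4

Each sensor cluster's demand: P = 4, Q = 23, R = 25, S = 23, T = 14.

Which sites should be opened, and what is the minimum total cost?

Open B and D; minimum total cost 447.

For any fixed open set, each sensor cluster goes to its cheapest open site; total = fixed + service.
{B, D}: P→B 3·4=12, Q→D 4·23=92, R→B 2·25=50, S→B 2·23=46, T→D 3·14=42. Service 242; fixed 205; total 447.
{B, C, D}: P→B 3·4=12, Q→D 4·23=92, R→B 2·25=50, S→B 2·23=46, T→C 3·14=42. Service 242; fixed 269; total 511.
{B, D, F}: P→B 3·4=12, Q→D 4·23=92, R→B 2·25=50, S→B 2·23=46, T→D 3·14=42. Service 242; fixed 272; total 514.
{A, B, C, D, E, F}: P→A 2·4=8, Q→A 2·23=46, R→B 2·25=50, S→B 2·23=46, T→C 3·14=42. Service 192; fixed 576; total 768.
No other subset beats 447.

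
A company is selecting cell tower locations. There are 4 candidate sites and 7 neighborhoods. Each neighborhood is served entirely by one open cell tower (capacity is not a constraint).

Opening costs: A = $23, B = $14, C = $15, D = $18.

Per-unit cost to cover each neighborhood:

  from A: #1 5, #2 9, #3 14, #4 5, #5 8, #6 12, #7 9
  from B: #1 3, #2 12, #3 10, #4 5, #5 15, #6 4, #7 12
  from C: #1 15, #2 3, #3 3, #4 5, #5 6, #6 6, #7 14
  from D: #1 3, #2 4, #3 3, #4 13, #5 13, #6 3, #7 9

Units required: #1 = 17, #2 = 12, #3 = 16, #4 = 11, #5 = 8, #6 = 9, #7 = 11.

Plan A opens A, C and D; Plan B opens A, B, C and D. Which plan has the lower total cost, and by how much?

Plan A is cheaper by 14.

Plan A: {A, C, D}: #1→D 3·17=51, #2→C 3·12=36, #3→C 3·16=48, #4→A 5·11=55, #5→C 6·8=48, #6→D 3·9=27, #7→A 9·11=99. Service 364; fixed 56; total 420.
Plan B: {A, B, C, D}: #1→B 3·17=51, #2→C 3·12=36, #3→C 3·16=48, #4→A 5·11=55, #5→C 6·8=48, #6→D 3·9=27, #7→A 9·11=99. Service 364; fixed 70; total 434.
Difference: |420 − 434| = 14.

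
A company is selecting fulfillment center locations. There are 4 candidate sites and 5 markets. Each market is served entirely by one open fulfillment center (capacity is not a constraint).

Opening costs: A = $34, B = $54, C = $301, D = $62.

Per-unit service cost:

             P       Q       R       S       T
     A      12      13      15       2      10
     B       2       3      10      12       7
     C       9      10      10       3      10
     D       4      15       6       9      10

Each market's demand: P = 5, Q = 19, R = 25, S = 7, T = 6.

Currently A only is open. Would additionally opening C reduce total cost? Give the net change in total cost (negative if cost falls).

Current service cost with {A}: 756.
Adding C: each market re-picks its cheapest; new service cost 559, saving 197.
Extra fixed cost: 301. Net change = 301 − 197 = 104.
(Totals: 790 → 894.)

No — net change +104 (cost rises by 104).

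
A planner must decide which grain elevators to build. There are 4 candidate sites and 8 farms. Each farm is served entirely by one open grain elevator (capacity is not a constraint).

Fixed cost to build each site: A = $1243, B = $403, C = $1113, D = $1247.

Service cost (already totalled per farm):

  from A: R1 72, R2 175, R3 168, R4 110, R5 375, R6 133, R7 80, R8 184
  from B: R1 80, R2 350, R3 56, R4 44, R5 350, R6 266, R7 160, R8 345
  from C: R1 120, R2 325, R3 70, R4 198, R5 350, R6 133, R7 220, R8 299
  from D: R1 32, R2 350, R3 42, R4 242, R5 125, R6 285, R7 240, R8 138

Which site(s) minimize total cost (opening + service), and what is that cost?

For any fixed open set, each farm goes to its cheapest open site; total = fixed + service.
{B}: R1→B 80, R2→B 350, R3→B 56, R4→B 44, R5→B 350, R6→B 266, R7→B 160, R8→B 345. Service 1651; fixed 403; total 2054.
{A}: R1→A 72, R2→A 175, R3→A 168, R4→A 110, R5→A 375, R6→A 133, R7→A 80, R8→A 184. Service 1297; fixed 1243; total 2540.
{D}: service 1454 + fixed 1247 = 2701
{A, B, C, D}: R1→D 32, R2→A 175, R3→D 42, R4→B 44, R5→D 125, R6→A 133, R7→A 80, R8→D 138. Service 769; fixed 4006; total 4775.
No other subset beats 2054.

Open B only; minimum total cost 2054.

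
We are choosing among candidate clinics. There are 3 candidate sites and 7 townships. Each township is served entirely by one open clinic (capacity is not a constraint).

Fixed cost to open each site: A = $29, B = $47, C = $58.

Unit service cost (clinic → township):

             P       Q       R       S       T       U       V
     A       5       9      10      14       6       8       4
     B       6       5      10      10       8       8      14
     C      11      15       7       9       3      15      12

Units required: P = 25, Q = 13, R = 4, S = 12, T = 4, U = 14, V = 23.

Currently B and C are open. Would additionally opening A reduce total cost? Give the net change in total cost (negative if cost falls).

Current service cost with {B, C}: 751.
Adding A: each township re-picks its cheapest; new service cost 542, saving 209.
Extra fixed cost: 29. Net change = 29 − 209 = -180.
(Totals: 856 → 676.)

Yes — net change −180 (cost falls by 180).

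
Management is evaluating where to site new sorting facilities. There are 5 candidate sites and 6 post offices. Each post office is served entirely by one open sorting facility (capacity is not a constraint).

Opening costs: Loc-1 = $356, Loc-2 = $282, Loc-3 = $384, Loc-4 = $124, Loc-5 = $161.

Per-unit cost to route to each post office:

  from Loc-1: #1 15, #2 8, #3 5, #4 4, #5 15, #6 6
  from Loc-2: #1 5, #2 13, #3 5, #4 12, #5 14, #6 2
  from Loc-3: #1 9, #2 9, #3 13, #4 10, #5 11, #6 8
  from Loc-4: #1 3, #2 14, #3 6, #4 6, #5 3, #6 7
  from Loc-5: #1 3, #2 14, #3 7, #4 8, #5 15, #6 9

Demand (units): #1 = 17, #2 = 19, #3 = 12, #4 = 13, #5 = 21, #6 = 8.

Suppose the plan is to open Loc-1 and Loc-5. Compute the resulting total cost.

Each post office is assigned to its cheapest site among the open ones.
{Loc-1, Loc-5}: #1→Loc-5 3·17=51, #2→Loc-1 8·19=152, #3→Loc-1 5·12=60, #4→Loc-1 4·13=52, #5→Loc-1 15·21=315, #6→Loc-1 6·8=48. Service 678; fixed 517; total 1195.

Total cost: 1195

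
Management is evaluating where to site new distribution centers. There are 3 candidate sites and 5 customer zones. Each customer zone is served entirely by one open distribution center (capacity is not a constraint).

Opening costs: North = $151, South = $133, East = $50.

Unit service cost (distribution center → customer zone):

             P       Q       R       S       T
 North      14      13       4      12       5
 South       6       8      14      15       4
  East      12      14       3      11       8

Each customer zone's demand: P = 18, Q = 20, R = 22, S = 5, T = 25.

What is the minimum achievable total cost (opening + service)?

For any fixed open set, each customer zone goes to its cheapest open site; total = fixed + service.
{South, East}: P→South 6·18=108, Q→South 8·20=160, R→East 3·22=66, S→East 11·5=55, T→South 4·25=100. Service 489; fixed 183; total 672.
{North, South}: P→South 6·18=108, Q→South 8·20=160, R→North 4·22=88, S→North 12·5=60, T→South 4·25=100. Service 516; fixed 284; total 800.
{North, South, East}: service 489 + fixed 334 = 823
{East}: service 817 + fixed 50 = 867
(All 7 nonempty subsets were checked; South and East is lowest.)

Minimum total cost: 672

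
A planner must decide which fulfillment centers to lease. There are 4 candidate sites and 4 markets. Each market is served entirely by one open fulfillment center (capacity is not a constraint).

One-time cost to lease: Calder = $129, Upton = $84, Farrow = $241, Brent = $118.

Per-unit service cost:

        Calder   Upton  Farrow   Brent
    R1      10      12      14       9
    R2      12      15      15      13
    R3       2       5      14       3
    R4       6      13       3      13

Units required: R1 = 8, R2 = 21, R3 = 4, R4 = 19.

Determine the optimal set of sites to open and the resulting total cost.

For any fixed open set, each market goes to its cheapest open site; total = fixed + service.
{Calder}: R1→Calder 10·8=80, R2→Calder 12·21=252, R3→Calder 2·4=8, R4→Calder 6·19=114. Service 454; fixed 129; total 583.
{Calder, Upton}: R1→Calder 10·8=80, R2→Calder 12·21=252, R3→Calder 2·4=8, R4→Calder 6·19=114. Service 454; fixed 213; total 667.
{Calder, Brent}: service 446 + fixed 247 = 693
{Calder, Upton, Farrow, Brent}: R1→Brent 9·8=72, R2→Calder 12·21=252, R3→Calder 2·4=8, R4→Farrow 3·19=57. Service 389; fixed 572; total 961.
(All 15 nonempty subsets were checked; Calder only is lowest.)

Open Calder only; minimum total cost 583.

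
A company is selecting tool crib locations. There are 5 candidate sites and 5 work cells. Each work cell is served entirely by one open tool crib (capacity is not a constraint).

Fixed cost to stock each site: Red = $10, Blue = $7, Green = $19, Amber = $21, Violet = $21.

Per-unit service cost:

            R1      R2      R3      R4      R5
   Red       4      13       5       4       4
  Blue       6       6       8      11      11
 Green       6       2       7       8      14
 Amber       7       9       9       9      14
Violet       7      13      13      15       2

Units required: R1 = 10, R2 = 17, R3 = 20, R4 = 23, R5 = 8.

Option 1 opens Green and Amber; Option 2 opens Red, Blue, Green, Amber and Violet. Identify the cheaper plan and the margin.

Option 2 is cheaper by 210.

Option 1: {Green, Amber}: R1→Green 6·10=60, R2→Green 2·17=34, R3→Green 7·20=140, R4→Green 8·23=184, R5→Green 14·8=112. Service 530; fixed 40; total 570.
Option 2: {Red, Blue, Green, Amber, Violet}: R1→Red 4·10=40, R2→Green 2·17=34, R3→Red 5·20=100, R4→Red 4·23=92, R5→Violet 2·8=16. Service 282; fixed 78; total 360.
Difference: |570 − 360| = 210.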